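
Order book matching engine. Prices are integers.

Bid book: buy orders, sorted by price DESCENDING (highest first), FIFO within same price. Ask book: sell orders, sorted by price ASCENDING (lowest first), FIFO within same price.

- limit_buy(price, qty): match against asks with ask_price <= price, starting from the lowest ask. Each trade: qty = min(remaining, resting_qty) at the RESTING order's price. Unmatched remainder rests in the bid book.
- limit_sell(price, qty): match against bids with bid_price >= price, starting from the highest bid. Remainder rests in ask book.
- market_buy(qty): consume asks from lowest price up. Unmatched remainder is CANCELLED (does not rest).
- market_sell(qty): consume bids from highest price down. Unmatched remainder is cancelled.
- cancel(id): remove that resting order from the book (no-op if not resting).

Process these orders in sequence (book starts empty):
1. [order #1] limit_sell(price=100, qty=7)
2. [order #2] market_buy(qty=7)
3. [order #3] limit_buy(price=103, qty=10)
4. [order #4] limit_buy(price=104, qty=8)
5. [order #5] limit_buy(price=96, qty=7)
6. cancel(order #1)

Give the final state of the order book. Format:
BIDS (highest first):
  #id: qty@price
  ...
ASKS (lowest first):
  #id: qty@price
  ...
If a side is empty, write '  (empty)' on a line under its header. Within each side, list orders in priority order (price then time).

Answer: BIDS (highest first):
  #4: 8@104
  #3: 10@103
  #5: 7@96
ASKS (lowest first):
  (empty)

Derivation:
After op 1 [order #1] limit_sell(price=100, qty=7): fills=none; bids=[-] asks=[#1:7@100]
After op 2 [order #2] market_buy(qty=7): fills=#2x#1:7@100; bids=[-] asks=[-]
After op 3 [order #3] limit_buy(price=103, qty=10): fills=none; bids=[#3:10@103] asks=[-]
After op 4 [order #4] limit_buy(price=104, qty=8): fills=none; bids=[#4:8@104 #3:10@103] asks=[-]
After op 5 [order #5] limit_buy(price=96, qty=7): fills=none; bids=[#4:8@104 #3:10@103 #5:7@96] asks=[-]
After op 6 cancel(order #1): fills=none; bids=[#4:8@104 #3:10@103 #5:7@96] asks=[-]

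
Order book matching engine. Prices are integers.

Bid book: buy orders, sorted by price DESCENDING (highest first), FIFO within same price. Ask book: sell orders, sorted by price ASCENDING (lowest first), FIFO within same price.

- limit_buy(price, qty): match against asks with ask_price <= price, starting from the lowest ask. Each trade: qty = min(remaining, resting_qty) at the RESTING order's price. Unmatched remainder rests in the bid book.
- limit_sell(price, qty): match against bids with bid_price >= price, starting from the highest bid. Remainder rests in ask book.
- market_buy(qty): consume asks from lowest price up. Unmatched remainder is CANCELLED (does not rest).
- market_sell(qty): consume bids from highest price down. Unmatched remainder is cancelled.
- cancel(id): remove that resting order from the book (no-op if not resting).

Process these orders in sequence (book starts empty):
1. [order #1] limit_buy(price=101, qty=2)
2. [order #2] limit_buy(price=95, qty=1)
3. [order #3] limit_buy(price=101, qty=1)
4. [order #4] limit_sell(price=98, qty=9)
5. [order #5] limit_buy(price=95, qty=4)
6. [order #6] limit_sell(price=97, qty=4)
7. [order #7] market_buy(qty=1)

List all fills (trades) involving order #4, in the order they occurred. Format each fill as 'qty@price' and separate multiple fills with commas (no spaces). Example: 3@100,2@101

After op 1 [order #1] limit_buy(price=101, qty=2): fills=none; bids=[#1:2@101] asks=[-]
After op 2 [order #2] limit_buy(price=95, qty=1): fills=none; bids=[#1:2@101 #2:1@95] asks=[-]
After op 3 [order #3] limit_buy(price=101, qty=1): fills=none; bids=[#1:2@101 #3:1@101 #2:1@95] asks=[-]
After op 4 [order #4] limit_sell(price=98, qty=9): fills=#1x#4:2@101 #3x#4:1@101; bids=[#2:1@95] asks=[#4:6@98]
After op 5 [order #5] limit_buy(price=95, qty=4): fills=none; bids=[#2:1@95 #5:4@95] asks=[#4:6@98]
After op 6 [order #6] limit_sell(price=97, qty=4): fills=none; bids=[#2:1@95 #5:4@95] asks=[#6:4@97 #4:6@98]
After op 7 [order #7] market_buy(qty=1): fills=#7x#6:1@97; bids=[#2:1@95 #5:4@95] asks=[#6:3@97 #4:6@98]

Answer: 2@101,1@101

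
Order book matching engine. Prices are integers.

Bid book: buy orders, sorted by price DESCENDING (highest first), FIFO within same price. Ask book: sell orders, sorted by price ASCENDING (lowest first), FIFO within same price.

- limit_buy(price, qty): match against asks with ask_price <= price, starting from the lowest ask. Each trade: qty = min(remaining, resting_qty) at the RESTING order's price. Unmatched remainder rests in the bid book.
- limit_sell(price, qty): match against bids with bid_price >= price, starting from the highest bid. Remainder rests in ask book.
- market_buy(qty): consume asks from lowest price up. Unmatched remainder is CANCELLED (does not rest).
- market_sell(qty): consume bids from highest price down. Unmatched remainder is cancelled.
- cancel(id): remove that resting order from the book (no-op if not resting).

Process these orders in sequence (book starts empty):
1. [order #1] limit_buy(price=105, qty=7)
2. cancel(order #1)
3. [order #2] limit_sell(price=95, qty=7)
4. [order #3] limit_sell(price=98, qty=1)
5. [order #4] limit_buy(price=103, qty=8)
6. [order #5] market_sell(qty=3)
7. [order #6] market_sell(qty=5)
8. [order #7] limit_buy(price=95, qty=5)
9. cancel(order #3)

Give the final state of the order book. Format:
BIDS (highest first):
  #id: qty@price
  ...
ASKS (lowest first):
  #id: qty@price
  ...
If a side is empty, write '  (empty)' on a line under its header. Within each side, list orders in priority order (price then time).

Answer: BIDS (highest first):
  #7: 5@95
ASKS (lowest first):
  (empty)

Derivation:
After op 1 [order #1] limit_buy(price=105, qty=7): fills=none; bids=[#1:7@105] asks=[-]
After op 2 cancel(order #1): fills=none; bids=[-] asks=[-]
After op 3 [order #2] limit_sell(price=95, qty=7): fills=none; bids=[-] asks=[#2:7@95]
After op 4 [order #3] limit_sell(price=98, qty=1): fills=none; bids=[-] asks=[#2:7@95 #3:1@98]
After op 5 [order #4] limit_buy(price=103, qty=8): fills=#4x#2:7@95 #4x#3:1@98; bids=[-] asks=[-]
After op 6 [order #5] market_sell(qty=3): fills=none; bids=[-] asks=[-]
After op 7 [order #6] market_sell(qty=5): fills=none; bids=[-] asks=[-]
After op 8 [order #7] limit_buy(price=95, qty=5): fills=none; bids=[#7:5@95] asks=[-]
After op 9 cancel(order #3): fills=none; bids=[#7:5@95] asks=[-]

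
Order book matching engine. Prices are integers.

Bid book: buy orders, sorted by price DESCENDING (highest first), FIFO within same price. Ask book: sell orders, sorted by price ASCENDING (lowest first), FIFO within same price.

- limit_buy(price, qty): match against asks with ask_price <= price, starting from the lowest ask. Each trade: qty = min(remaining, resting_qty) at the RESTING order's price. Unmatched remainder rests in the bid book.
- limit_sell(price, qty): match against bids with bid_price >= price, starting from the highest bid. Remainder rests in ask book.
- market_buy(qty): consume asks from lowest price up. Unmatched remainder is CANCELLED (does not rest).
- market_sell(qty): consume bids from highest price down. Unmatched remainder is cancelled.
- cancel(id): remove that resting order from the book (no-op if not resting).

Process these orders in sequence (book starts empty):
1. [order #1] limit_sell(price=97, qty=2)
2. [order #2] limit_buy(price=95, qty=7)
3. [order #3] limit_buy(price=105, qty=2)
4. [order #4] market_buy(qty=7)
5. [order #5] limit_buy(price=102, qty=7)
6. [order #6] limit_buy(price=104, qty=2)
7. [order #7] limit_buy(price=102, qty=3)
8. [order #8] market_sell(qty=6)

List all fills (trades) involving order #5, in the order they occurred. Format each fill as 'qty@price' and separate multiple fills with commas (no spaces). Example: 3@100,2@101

After op 1 [order #1] limit_sell(price=97, qty=2): fills=none; bids=[-] asks=[#1:2@97]
After op 2 [order #2] limit_buy(price=95, qty=7): fills=none; bids=[#2:7@95] asks=[#1:2@97]
After op 3 [order #3] limit_buy(price=105, qty=2): fills=#3x#1:2@97; bids=[#2:7@95] asks=[-]
After op 4 [order #4] market_buy(qty=7): fills=none; bids=[#2:7@95] asks=[-]
After op 5 [order #5] limit_buy(price=102, qty=7): fills=none; bids=[#5:7@102 #2:7@95] asks=[-]
After op 6 [order #6] limit_buy(price=104, qty=2): fills=none; bids=[#6:2@104 #5:7@102 #2:7@95] asks=[-]
After op 7 [order #7] limit_buy(price=102, qty=3): fills=none; bids=[#6:2@104 #5:7@102 #7:3@102 #2:7@95] asks=[-]
After op 8 [order #8] market_sell(qty=6): fills=#6x#8:2@104 #5x#8:4@102; bids=[#5:3@102 #7:3@102 #2:7@95] asks=[-]

Answer: 4@102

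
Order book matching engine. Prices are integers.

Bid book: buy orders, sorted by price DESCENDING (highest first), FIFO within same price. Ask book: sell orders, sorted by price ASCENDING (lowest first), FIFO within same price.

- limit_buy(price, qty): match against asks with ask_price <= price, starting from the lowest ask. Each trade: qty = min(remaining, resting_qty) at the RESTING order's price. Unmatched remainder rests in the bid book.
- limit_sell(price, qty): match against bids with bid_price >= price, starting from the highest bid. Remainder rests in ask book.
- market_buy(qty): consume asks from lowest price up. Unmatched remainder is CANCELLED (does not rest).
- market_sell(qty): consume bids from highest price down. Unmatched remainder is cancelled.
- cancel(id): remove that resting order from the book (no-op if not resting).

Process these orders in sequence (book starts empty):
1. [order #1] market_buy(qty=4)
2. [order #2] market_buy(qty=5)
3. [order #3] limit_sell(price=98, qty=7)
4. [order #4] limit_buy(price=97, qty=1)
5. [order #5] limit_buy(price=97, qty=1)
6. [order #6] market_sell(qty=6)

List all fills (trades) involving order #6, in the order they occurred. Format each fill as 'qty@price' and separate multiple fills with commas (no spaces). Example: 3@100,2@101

After op 1 [order #1] market_buy(qty=4): fills=none; bids=[-] asks=[-]
After op 2 [order #2] market_buy(qty=5): fills=none; bids=[-] asks=[-]
After op 3 [order #3] limit_sell(price=98, qty=7): fills=none; bids=[-] asks=[#3:7@98]
After op 4 [order #4] limit_buy(price=97, qty=1): fills=none; bids=[#4:1@97] asks=[#3:7@98]
After op 5 [order #5] limit_buy(price=97, qty=1): fills=none; bids=[#4:1@97 #5:1@97] asks=[#3:7@98]
After op 6 [order #6] market_sell(qty=6): fills=#4x#6:1@97 #5x#6:1@97; bids=[-] asks=[#3:7@98]

Answer: 1@97,1@97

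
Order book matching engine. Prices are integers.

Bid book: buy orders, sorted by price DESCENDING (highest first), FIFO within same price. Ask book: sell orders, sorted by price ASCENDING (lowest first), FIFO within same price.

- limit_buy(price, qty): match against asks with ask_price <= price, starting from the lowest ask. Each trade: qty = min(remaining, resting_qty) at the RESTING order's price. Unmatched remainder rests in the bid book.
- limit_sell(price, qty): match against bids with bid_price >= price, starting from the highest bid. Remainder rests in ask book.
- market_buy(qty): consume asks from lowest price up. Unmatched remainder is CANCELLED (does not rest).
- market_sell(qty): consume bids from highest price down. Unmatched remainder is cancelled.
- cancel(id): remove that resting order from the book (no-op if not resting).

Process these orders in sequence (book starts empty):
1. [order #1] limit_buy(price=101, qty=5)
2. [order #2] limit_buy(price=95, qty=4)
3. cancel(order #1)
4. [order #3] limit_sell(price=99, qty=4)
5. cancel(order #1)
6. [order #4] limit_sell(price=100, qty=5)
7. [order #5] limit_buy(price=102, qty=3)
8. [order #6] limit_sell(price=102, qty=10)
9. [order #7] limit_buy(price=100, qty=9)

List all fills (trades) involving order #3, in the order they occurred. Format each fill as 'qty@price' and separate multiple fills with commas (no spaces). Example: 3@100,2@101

Answer: 3@99,1@99

Derivation:
After op 1 [order #1] limit_buy(price=101, qty=5): fills=none; bids=[#1:5@101] asks=[-]
After op 2 [order #2] limit_buy(price=95, qty=4): fills=none; bids=[#1:5@101 #2:4@95] asks=[-]
After op 3 cancel(order #1): fills=none; bids=[#2:4@95] asks=[-]
After op 4 [order #3] limit_sell(price=99, qty=4): fills=none; bids=[#2:4@95] asks=[#3:4@99]
After op 5 cancel(order #1): fills=none; bids=[#2:4@95] asks=[#3:4@99]
After op 6 [order #4] limit_sell(price=100, qty=5): fills=none; bids=[#2:4@95] asks=[#3:4@99 #4:5@100]
After op 7 [order #5] limit_buy(price=102, qty=3): fills=#5x#3:3@99; bids=[#2:4@95] asks=[#3:1@99 #4:5@100]
After op 8 [order #6] limit_sell(price=102, qty=10): fills=none; bids=[#2:4@95] asks=[#3:1@99 #4:5@100 #6:10@102]
After op 9 [order #7] limit_buy(price=100, qty=9): fills=#7x#3:1@99 #7x#4:5@100; bids=[#7:3@100 #2:4@95] asks=[#6:10@102]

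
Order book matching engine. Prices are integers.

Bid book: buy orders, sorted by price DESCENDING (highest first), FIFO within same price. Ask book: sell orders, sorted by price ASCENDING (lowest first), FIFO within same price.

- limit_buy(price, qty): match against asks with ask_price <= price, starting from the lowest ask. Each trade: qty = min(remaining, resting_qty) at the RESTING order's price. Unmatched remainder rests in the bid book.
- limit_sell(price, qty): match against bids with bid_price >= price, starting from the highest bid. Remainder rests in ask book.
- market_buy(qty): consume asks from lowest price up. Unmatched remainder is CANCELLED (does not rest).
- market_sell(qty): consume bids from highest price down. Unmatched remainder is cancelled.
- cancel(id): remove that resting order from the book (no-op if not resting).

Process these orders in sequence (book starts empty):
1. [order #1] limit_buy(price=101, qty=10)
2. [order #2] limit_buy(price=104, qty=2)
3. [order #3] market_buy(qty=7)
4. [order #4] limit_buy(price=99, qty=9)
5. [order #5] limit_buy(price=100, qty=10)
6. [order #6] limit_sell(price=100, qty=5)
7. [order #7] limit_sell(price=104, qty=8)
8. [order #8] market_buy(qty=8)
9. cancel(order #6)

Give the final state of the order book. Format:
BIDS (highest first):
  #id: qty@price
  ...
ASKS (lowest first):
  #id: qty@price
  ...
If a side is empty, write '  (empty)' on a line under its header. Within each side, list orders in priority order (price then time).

After op 1 [order #1] limit_buy(price=101, qty=10): fills=none; bids=[#1:10@101] asks=[-]
After op 2 [order #2] limit_buy(price=104, qty=2): fills=none; bids=[#2:2@104 #1:10@101] asks=[-]
After op 3 [order #3] market_buy(qty=7): fills=none; bids=[#2:2@104 #1:10@101] asks=[-]
After op 4 [order #4] limit_buy(price=99, qty=9): fills=none; bids=[#2:2@104 #1:10@101 #4:9@99] asks=[-]
After op 5 [order #5] limit_buy(price=100, qty=10): fills=none; bids=[#2:2@104 #1:10@101 #5:10@100 #4:9@99] asks=[-]
After op 6 [order #6] limit_sell(price=100, qty=5): fills=#2x#6:2@104 #1x#6:3@101; bids=[#1:7@101 #5:10@100 #4:9@99] asks=[-]
After op 7 [order #7] limit_sell(price=104, qty=8): fills=none; bids=[#1:7@101 #5:10@100 #4:9@99] asks=[#7:8@104]
After op 8 [order #8] market_buy(qty=8): fills=#8x#7:8@104; bids=[#1:7@101 #5:10@100 #4:9@99] asks=[-]
After op 9 cancel(order #6): fills=none; bids=[#1:7@101 #5:10@100 #4:9@99] asks=[-]

Answer: BIDS (highest first):
  #1: 7@101
  #5: 10@100
  #4: 9@99
ASKS (lowest first):
  (empty)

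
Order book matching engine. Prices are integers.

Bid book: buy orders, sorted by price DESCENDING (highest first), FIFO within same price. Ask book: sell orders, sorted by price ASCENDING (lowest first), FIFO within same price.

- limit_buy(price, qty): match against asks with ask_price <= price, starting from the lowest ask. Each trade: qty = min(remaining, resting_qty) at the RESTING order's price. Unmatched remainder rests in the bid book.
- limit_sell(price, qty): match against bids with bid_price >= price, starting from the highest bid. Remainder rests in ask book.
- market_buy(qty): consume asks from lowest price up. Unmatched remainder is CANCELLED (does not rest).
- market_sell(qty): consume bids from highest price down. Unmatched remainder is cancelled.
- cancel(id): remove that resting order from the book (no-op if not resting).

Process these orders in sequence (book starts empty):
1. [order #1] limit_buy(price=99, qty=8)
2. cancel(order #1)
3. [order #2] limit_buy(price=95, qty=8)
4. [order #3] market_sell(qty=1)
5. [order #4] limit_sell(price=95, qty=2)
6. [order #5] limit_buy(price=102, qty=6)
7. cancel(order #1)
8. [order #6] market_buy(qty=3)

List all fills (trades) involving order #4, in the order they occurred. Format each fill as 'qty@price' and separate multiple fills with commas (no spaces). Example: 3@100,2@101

After op 1 [order #1] limit_buy(price=99, qty=8): fills=none; bids=[#1:8@99] asks=[-]
After op 2 cancel(order #1): fills=none; bids=[-] asks=[-]
After op 3 [order #2] limit_buy(price=95, qty=8): fills=none; bids=[#2:8@95] asks=[-]
After op 4 [order #3] market_sell(qty=1): fills=#2x#3:1@95; bids=[#2:7@95] asks=[-]
After op 5 [order #4] limit_sell(price=95, qty=2): fills=#2x#4:2@95; bids=[#2:5@95] asks=[-]
After op 6 [order #5] limit_buy(price=102, qty=6): fills=none; bids=[#5:6@102 #2:5@95] asks=[-]
After op 7 cancel(order #1): fills=none; bids=[#5:6@102 #2:5@95] asks=[-]
After op 8 [order #6] market_buy(qty=3): fills=none; bids=[#5:6@102 #2:5@95] asks=[-]

Answer: 2@95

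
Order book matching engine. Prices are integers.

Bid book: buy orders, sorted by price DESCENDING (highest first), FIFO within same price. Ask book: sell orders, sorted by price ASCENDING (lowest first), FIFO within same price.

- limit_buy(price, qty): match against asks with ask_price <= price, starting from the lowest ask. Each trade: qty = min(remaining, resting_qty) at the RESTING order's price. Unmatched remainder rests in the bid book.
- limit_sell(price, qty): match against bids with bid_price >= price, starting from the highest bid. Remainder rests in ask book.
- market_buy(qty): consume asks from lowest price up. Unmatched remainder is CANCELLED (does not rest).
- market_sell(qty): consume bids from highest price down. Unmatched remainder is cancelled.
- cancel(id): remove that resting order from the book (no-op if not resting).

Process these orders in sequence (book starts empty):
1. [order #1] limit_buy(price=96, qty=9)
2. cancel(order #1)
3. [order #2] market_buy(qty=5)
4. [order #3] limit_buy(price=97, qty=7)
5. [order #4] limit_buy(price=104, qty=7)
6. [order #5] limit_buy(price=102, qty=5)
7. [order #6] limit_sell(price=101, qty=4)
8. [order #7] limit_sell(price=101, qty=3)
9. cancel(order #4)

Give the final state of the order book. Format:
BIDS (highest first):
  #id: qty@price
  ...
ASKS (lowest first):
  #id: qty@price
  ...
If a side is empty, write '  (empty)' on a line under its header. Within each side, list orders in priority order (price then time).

After op 1 [order #1] limit_buy(price=96, qty=9): fills=none; bids=[#1:9@96] asks=[-]
After op 2 cancel(order #1): fills=none; bids=[-] asks=[-]
After op 3 [order #2] market_buy(qty=5): fills=none; bids=[-] asks=[-]
After op 4 [order #3] limit_buy(price=97, qty=7): fills=none; bids=[#3:7@97] asks=[-]
After op 5 [order #4] limit_buy(price=104, qty=7): fills=none; bids=[#4:7@104 #3:7@97] asks=[-]
After op 6 [order #5] limit_buy(price=102, qty=5): fills=none; bids=[#4:7@104 #5:5@102 #3:7@97] asks=[-]
After op 7 [order #6] limit_sell(price=101, qty=4): fills=#4x#6:4@104; bids=[#4:3@104 #5:5@102 #3:7@97] asks=[-]
After op 8 [order #7] limit_sell(price=101, qty=3): fills=#4x#7:3@104; bids=[#5:5@102 #3:7@97] asks=[-]
After op 9 cancel(order #4): fills=none; bids=[#5:5@102 #3:7@97] asks=[-]

Answer: BIDS (highest first):
  #5: 5@102
  #3: 7@97
ASKS (lowest first):
  (empty)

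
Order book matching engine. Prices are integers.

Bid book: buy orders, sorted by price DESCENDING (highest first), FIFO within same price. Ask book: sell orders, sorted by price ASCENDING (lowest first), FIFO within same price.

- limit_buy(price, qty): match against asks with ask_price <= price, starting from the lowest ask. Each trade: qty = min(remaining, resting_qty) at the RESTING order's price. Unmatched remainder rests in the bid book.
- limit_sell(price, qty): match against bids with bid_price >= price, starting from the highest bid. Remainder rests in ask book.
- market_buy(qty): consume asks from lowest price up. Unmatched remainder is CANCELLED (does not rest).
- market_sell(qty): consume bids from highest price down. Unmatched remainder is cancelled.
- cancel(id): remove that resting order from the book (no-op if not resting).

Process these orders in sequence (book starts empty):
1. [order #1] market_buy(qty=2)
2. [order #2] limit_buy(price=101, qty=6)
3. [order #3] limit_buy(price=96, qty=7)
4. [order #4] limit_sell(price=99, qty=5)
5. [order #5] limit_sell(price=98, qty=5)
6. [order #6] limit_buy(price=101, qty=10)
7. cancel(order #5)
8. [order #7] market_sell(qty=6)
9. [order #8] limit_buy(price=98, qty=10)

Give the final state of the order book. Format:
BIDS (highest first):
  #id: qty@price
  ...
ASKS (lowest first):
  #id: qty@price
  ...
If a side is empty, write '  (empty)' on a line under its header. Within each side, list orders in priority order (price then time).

Answer: BIDS (highest first):
  #8: 10@98
  #3: 7@96
ASKS (lowest first):
  (empty)

Derivation:
After op 1 [order #1] market_buy(qty=2): fills=none; bids=[-] asks=[-]
After op 2 [order #2] limit_buy(price=101, qty=6): fills=none; bids=[#2:6@101] asks=[-]
After op 3 [order #3] limit_buy(price=96, qty=7): fills=none; bids=[#2:6@101 #3:7@96] asks=[-]
After op 4 [order #4] limit_sell(price=99, qty=5): fills=#2x#4:5@101; bids=[#2:1@101 #3:7@96] asks=[-]
After op 5 [order #5] limit_sell(price=98, qty=5): fills=#2x#5:1@101; bids=[#3:7@96] asks=[#5:4@98]
After op 6 [order #6] limit_buy(price=101, qty=10): fills=#6x#5:4@98; bids=[#6:6@101 #3:7@96] asks=[-]
After op 7 cancel(order #5): fills=none; bids=[#6:6@101 #3:7@96] asks=[-]
After op 8 [order #7] market_sell(qty=6): fills=#6x#7:6@101; bids=[#3:7@96] asks=[-]
After op 9 [order #8] limit_buy(price=98, qty=10): fills=none; bids=[#8:10@98 #3:7@96] asks=[-]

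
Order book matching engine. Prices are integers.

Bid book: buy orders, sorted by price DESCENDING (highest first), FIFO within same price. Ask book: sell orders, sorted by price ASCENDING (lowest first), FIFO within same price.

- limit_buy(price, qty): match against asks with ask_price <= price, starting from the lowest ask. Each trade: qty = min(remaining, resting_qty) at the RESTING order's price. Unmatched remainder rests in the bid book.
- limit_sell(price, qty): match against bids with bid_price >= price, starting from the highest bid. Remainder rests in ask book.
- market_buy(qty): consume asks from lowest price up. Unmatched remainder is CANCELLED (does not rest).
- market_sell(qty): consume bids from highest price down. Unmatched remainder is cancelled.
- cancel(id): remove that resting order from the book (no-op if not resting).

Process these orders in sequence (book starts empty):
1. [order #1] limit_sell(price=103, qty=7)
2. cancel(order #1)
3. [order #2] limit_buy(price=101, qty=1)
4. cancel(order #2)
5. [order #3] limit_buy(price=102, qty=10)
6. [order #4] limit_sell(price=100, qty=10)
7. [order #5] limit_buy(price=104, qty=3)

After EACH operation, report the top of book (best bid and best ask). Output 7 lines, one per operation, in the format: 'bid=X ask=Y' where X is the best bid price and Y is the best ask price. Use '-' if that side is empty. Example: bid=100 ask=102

After op 1 [order #1] limit_sell(price=103, qty=7): fills=none; bids=[-] asks=[#1:7@103]
After op 2 cancel(order #1): fills=none; bids=[-] asks=[-]
After op 3 [order #2] limit_buy(price=101, qty=1): fills=none; bids=[#2:1@101] asks=[-]
After op 4 cancel(order #2): fills=none; bids=[-] asks=[-]
After op 5 [order #3] limit_buy(price=102, qty=10): fills=none; bids=[#3:10@102] asks=[-]
After op 6 [order #4] limit_sell(price=100, qty=10): fills=#3x#4:10@102; bids=[-] asks=[-]
After op 7 [order #5] limit_buy(price=104, qty=3): fills=none; bids=[#5:3@104] asks=[-]

Answer: bid=- ask=103
bid=- ask=-
bid=101 ask=-
bid=- ask=-
bid=102 ask=-
bid=- ask=-
bid=104 ask=-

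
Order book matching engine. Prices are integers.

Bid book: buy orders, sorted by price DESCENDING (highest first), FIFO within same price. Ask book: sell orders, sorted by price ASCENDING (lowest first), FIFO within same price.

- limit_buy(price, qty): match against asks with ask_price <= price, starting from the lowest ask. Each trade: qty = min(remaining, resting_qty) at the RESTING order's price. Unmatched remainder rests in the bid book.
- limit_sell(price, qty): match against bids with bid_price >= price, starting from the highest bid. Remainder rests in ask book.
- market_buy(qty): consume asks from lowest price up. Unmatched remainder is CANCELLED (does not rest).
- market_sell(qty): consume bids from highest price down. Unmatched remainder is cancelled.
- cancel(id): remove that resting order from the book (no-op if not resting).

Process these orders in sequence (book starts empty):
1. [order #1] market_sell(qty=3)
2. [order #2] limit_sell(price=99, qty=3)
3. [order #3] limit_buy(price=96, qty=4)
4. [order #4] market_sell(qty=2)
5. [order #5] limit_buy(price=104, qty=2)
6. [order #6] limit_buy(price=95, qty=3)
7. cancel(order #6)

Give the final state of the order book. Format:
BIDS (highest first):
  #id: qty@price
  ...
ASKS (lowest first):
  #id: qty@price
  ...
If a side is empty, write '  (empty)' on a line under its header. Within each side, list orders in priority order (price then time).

Answer: BIDS (highest first):
  #3: 2@96
ASKS (lowest first):
  #2: 1@99

Derivation:
After op 1 [order #1] market_sell(qty=3): fills=none; bids=[-] asks=[-]
After op 2 [order #2] limit_sell(price=99, qty=3): fills=none; bids=[-] asks=[#2:3@99]
After op 3 [order #3] limit_buy(price=96, qty=4): fills=none; bids=[#3:4@96] asks=[#2:3@99]
After op 4 [order #4] market_sell(qty=2): fills=#3x#4:2@96; bids=[#3:2@96] asks=[#2:3@99]
After op 5 [order #5] limit_buy(price=104, qty=2): fills=#5x#2:2@99; bids=[#3:2@96] asks=[#2:1@99]
After op 6 [order #6] limit_buy(price=95, qty=3): fills=none; bids=[#3:2@96 #6:3@95] asks=[#2:1@99]
After op 7 cancel(order #6): fills=none; bids=[#3:2@96] asks=[#2:1@99]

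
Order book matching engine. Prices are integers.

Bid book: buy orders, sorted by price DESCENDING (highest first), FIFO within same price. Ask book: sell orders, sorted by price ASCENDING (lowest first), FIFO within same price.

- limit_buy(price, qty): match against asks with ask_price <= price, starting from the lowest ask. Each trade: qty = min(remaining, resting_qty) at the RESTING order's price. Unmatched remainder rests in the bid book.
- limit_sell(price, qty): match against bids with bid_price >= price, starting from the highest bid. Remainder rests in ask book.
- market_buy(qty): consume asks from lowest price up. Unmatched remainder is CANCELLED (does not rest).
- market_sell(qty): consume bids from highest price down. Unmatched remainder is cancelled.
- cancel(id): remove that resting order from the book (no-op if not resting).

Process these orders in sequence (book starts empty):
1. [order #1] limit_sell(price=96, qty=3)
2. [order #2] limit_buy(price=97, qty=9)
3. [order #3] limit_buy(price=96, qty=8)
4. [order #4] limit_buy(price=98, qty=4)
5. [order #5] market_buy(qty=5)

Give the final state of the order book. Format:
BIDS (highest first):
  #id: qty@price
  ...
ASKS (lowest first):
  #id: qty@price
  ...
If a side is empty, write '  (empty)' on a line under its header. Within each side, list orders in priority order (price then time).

After op 1 [order #1] limit_sell(price=96, qty=3): fills=none; bids=[-] asks=[#1:3@96]
After op 2 [order #2] limit_buy(price=97, qty=9): fills=#2x#1:3@96; bids=[#2:6@97] asks=[-]
After op 3 [order #3] limit_buy(price=96, qty=8): fills=none; bids=[#2:6@97 #3:8@96] asks=[-]
After op 4 [order #4] limit_buy(price=98, qty=4): fills=none; bids=[#4:4@98 #2:6@97 #3:8@96] asks=[-]
After op 5 [order #5] market_buy(qty=5): fills=none; bids=[#4:4@98 #2:6@97 #3:8@96] asks=[-]

Answer: BIDS (highest first):
  #4: 4@98
  #2: 6@97
  #3: 8@96
ASKS (lowest first):
  (empty)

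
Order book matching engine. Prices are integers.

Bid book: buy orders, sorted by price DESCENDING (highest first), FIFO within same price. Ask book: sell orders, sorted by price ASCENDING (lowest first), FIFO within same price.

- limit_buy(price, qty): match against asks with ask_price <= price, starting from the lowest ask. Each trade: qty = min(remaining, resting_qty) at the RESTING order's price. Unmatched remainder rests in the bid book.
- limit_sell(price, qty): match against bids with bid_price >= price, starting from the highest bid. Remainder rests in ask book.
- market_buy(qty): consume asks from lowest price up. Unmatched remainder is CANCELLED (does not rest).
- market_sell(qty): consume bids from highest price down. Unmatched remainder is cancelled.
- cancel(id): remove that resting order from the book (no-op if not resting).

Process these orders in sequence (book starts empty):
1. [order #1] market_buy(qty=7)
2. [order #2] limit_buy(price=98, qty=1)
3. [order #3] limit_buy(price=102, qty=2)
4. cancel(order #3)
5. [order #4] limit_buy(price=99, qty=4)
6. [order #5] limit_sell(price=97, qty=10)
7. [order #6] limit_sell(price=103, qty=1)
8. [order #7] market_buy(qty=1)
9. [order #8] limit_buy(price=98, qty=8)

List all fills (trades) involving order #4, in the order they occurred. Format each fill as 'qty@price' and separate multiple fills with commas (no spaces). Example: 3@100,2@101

Answer: 4@99

Derivation:
After op 1 [order #1] market_buy(qty=7): fills=none; bids=[-] asks=[-]
After op 2 [order #2] limit_buy(price=98, qty=1): fills=none; bids=[#2:1@98] asks=[-]
After op 3 [order #3] limit_buy(price=102, qty=2): fills=none; bids=[#3:2@102 #2:1@98] asks=[-]
After op 4 cancel(order #3): fills=none; bids=[#2:1@98] asks=[-]
After op 5 [order #4] limit_buy(price=99, qty=4): fills=none; bids=[#4:4@99 #2:1@98] asks=[-]
After op 6 [order #5] limit_sell(price=97, qty=10): fills=#4x#5:4@99 #2x#5:1@98; bids=[-] asks=[#5:5@97]
After op 7 [order #6] limit_sell(price=103, qty=1): fills=none; bids=[-] asks=[#5:5@97 #6:1@103]
After op 8 [order #7] market_buy(qty=1): fills=#7x#5:1@97; bids=[-] asks=[#5:4@97 #6:1@103]
After op 9 [order #8] limit_buy(price=98, qty=8): fills=#8x#5:4@97; bids=[#8:4@98] asks=[#6:1@103]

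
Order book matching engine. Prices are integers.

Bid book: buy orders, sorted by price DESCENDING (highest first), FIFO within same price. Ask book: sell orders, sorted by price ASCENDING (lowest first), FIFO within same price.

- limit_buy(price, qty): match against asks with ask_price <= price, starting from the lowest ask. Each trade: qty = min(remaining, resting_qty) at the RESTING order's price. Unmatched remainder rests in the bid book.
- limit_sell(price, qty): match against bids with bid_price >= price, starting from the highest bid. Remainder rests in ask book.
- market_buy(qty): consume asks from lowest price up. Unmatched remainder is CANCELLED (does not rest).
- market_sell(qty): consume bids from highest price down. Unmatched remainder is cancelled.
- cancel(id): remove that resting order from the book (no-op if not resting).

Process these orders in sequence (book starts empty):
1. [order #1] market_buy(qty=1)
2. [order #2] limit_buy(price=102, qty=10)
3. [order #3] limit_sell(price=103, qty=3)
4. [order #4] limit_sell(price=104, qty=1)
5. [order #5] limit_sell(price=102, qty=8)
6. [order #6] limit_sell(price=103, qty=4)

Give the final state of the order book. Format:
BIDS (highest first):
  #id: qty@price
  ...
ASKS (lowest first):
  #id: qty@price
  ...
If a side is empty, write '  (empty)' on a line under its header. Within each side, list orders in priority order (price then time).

After op 1 [order #1] market_buy(qty=1): fills=none; bids=[-] asks=[-]
After op 2 [order #2] limit_buy(price=102, qty=10): fills=none; bids=[#2:10@102] asks=[-]
After op 3 [order #3] limit_sell(price=103, qty=3): fills=none; bids=[#2:10@102] asks=[#3:3@103]
After op 4 [order #4] limit_sell(price=104, qty=1): fills=none; bids=[#2:10@102] asks=[#3:3@103 #4:1@104]
After op 5 [order #5] limit_sell(price=102, qty=8): fills=#2x#5:8@102; bids=[#2:2@102] asks=[#3:3@103 #4:1@104]
After op 6 [order #6] limit_sell(price=103, qty=4): fills=none; bids=[#2:2@102] asks=[#3:3@103 #6:4@103 #4:1@104]

Answer: BIDS (highest first):
  #2: 2@102
ASKS (lowest first):
  #3: 3@103
  #6: 4@103
  #4: 1@104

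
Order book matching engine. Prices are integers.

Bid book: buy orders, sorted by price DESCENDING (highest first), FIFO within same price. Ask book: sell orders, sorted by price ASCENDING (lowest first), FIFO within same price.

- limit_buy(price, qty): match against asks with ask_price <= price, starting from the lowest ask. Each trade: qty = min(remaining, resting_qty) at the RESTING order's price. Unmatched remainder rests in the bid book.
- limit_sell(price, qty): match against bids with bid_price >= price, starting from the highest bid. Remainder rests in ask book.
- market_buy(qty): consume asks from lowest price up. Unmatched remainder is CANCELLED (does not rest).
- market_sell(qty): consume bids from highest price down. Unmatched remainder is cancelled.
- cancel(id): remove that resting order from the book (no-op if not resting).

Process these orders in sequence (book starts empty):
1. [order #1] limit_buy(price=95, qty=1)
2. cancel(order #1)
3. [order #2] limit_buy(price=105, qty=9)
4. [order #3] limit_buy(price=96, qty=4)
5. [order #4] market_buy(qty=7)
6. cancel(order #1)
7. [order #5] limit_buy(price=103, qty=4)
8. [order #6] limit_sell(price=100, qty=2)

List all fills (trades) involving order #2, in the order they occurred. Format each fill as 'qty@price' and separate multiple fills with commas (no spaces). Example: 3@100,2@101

Answer: 2@105

Derivation:
After op 1 [order #1] limit_buy(price=95, qty=1): fills=none; bids=[#1:1@95] asks=[-]
After op 2 cancel(order #1): fills=none; bids=[-] asks=[-]
After op 3 [order #2] limit_buy(price=105, qty=9): fills=none; bids=[#2:9@105] asks=[-]
After op 4 [order #3] limit_buy(price=96, qty=4): fills=none; bids=[#2:9@105 #3:4@96] asks=[-]
After op 5 [order #4] market_buy(qty=7): fills=none; bids=[#2:9@105 #3:4@96] asks=[-]
After op 6 cancel(order #1): fills=none; bids=[#2:9@105 #3:4@96] asks=[-]
After op 7 [order #5] limit_buy(price=103, qty=4): fills=none; bids=[#2:9@105 #5:4@103 #3:4@96] asks=[-]
After op 8 [order #6] limit_sell(price=100, qty=2): fills=#2x#6:2@105; bids=[#2:7@105 #5:4@103 #3:4@96] asks=[-]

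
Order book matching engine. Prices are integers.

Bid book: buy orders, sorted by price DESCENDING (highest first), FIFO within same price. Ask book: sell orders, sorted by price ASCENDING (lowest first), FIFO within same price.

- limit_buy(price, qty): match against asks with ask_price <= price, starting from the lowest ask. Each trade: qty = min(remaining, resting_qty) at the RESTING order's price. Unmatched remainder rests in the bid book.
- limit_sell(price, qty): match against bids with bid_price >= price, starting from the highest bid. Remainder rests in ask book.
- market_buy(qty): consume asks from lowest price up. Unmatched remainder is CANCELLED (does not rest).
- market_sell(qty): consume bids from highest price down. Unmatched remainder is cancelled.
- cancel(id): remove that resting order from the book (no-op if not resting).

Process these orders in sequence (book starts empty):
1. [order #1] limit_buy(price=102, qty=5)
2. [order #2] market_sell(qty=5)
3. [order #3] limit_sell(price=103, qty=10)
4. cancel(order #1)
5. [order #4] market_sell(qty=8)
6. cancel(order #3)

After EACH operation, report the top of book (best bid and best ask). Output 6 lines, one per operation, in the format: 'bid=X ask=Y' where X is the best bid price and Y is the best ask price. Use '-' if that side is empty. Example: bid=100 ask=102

Answer: bid=102 ask=-
bid=- ask=-
bid=- ask=103
bid=- ask=103
bid=- ask=103
bid=- ask=-

Derivation:
After op 1 [order #1] limit_buy(price=102, qty=5): fills=none; bids=[#1:5@102] asks=[-]
After op 2 [order #2] market_sell(qty=5): fills=#1x#2:5@102; bids=[-] asks=[-]
After op 3 [order #3] limit_sell(price=103, qty=10): fills=none; bids=[-] asks=[#3:10@103]
After op 4 cancel(order #1): fills=none; bids=[-] asks=[#3:10@103]
After op 5 [order #4] market_sell(qty=8): fills=none; bids=[-] asks=[#3:10@103]
After op 6 cancel(order #3): fills=none; bids=[-] asks=[-]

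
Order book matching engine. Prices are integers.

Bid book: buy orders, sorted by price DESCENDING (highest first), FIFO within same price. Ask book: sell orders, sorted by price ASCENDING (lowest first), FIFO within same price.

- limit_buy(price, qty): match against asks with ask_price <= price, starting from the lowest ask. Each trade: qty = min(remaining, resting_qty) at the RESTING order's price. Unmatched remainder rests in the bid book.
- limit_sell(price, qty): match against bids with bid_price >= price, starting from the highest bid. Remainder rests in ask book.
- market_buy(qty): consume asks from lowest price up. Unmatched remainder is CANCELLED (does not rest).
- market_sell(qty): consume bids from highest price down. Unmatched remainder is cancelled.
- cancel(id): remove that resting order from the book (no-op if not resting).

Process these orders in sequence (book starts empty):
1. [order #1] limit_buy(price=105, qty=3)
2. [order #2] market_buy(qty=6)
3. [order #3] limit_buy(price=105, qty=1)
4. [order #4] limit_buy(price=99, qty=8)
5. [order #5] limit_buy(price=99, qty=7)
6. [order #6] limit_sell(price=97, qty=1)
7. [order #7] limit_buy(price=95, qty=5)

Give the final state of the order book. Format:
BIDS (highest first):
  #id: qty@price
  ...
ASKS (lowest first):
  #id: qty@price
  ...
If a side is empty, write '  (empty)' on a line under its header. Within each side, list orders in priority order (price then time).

After op 1 [order #1] limit_buy(price=105, qty=3): fills=none; bids=[#1:3@105] asks=[-]
After op 2 [order #2] market_buy(qty=6): fills=none; bids=[#1:3@105] asks=[-]
After op 3 [order #3] limit_buy(price=105, qty=1): fills=none; bids=[#1:3@105 #3:1@105] asks=[-]
After op 4 [order #4] limit_buy(price=99, qty=8): fills=none; bids=[#1:3@105 #3:1@105 #4:8@99] asks=[-]
After op 5 [order #5] limit_buy(price=99, qty=7): fills=none; bids=[#1:3@105 #3:1@105 #4:8@99 #5:7@99] asks=[-]
After op 6 [order #6] limit_sell(price=97, qty=1): fills=#1x#6:1@105; bids=[#1:2@105 #3:1@105 #4:8@99 #5:7@99] asks=[-]
After op 7 [order #7] limit_buy(price=95, qty=5): fills=none; bids=[#1:2@105 #3:1@105 #4:8@99 #5:7@99 #7:5@95] asks=[-]

Answer: BIDS (highest first):
  #1: 2@105
  #3: 1@105
  #4: 8@99
  #5: 7@99
  #7: 5@95
ASKS (lowest first):
  (empty)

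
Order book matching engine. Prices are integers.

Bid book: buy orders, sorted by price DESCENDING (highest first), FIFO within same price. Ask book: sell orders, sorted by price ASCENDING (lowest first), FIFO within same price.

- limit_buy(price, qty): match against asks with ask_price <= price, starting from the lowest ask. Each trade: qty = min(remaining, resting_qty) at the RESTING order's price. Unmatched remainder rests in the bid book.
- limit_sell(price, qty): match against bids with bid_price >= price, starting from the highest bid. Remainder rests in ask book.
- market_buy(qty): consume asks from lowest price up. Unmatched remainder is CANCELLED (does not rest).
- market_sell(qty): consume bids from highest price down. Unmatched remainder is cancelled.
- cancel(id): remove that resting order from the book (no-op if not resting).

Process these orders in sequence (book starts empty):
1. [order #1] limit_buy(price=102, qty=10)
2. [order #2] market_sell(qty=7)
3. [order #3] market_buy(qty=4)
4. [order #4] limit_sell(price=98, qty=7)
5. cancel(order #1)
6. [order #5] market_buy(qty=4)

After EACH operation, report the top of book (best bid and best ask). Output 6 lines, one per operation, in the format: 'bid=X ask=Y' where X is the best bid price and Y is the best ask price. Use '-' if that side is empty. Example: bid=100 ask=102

Answer: bid=102 ask=-
bid=102 ask=-
bid=102 ask=-
bid=- ask=98
bid=- ask=98
bid=- ask=-

Derivation:
After op 1 [order #1] limit_buy(price=102, qty=10): fills=none; bids=[#1:10@102] asks=[-]
After op 2 [order #2] market_sell(qty=7): fills=#1x#2:7@102; bids=[#1:3@102] asks=[-]
After op 3 [order #3] market_buy(qty=4): fills=none; bids=[#1:3@102] asks=[-]
After op 4 [order #4] limit_sell(price=98, qty=7): fills=#1x#4:3@102; bids=[-] asks=[#4:4@98]
After op 5 cancel(order #1): fills=none; bids=[-] asks=[#4:4@98]
After op 6 [order #5] market_buy(qty=4): fills=#5x#4:4@98; bids=[-] asks=[-]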